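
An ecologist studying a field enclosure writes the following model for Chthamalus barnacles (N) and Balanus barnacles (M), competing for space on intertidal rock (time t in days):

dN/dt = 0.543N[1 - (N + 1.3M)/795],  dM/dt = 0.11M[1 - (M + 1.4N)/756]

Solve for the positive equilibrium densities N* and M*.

Setting both brackets to zero gives the nullclines N + 1.3M = 795 and 1.4N + M = 756.
Substituting M = 756 - 1.4N into the first: N(1 - 1.3·1.4) = 795 - 1.3·756.
So N* = -188/-0.82 = 229, and then M* = 756 - 1.4·229 = 435.

N* ≈ 229, M* ≈ 435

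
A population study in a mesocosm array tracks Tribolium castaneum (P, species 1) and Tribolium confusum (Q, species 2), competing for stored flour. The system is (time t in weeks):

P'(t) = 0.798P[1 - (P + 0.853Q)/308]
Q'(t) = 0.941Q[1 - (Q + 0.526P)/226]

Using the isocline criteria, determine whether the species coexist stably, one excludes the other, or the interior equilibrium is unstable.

Compare the nullcline intercepts: K1/α12 = 308/0.853 = 361 > K2 = 226; K2/α21 = 226/0.526 = 430 > K1 = 308.
Since both inequalities hold, each species can invade when rare, so the interior equilibrium is stable.

stable coexistence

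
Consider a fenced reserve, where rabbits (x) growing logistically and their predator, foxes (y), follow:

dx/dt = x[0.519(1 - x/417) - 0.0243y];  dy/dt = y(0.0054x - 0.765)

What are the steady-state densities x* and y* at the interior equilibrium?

x* ≈ 142, y* ≈ 14.1

From dy/dt = 0 with y > 0: 0.0054x* = 0.765, so x* = 142.
Substitute into dx/dt = 0: 0.519(1 - 142/417) = 0.0243y*.
The bracket is 0.66, giving y* = 0.343/0.0243 = 14.1.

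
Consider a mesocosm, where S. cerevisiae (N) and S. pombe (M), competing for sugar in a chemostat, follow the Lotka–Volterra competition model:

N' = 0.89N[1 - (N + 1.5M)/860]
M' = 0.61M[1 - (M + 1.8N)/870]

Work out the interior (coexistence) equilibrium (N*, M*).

Setting both brackets to zero gives the nullclines N + 1.5M = 860 and 1.8N + M = 870.
Substituting M = 870 - 1.8N into the first: N(1 - 1.5·1.8) = 860 - 1.5·870.
So N* = -445/-1.7 = 262, and then M* = 870 - 1.8·262 = 399.

N* ≈ 262, M* ≈ 399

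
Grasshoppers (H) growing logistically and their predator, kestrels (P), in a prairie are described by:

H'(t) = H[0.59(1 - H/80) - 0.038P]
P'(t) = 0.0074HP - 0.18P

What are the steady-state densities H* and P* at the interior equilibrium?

From dP/dt = 0 with P > 0: 0.0074H* = 0.18, so H* = 24.3.
Substitute into dH/dt = 0: 0.59(1 - 24.3/80) = 0.038P*.
The bracket is 0.696, giving P* = 0.411/0.038 = 10.8.

H* ≈ 24.3, P* ≈ 10.8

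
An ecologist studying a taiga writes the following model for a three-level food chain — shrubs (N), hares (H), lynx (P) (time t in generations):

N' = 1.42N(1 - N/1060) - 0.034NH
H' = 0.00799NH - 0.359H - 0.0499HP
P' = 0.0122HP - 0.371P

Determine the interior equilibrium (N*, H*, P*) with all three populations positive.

N* ≈ 288, H* ≈ 30.4, P* ≈ 39

From dP/dt = 0: 0.0122H* = 0.371, so H* = 30.4.
From dN/dt = 0: 1.42(1 - N*/1060) = 0.034·30.4, giving N* = 1060·(1 - 0.728) = 288.
From dH/dt = 0: 0.00799·288 - 0.359 = 0.0499P*, so P* = 1.94/0.0499 = 39.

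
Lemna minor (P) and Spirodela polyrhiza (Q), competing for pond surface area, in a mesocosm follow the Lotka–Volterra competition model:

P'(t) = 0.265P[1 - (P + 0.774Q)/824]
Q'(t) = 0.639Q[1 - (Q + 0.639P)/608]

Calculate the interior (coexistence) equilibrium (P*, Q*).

P* ≈ 699, Q* ≈ 161

Setting both brackets to zero gives the nullclines P + 0.774Q = 824 and 0.639P + Q = 608.
Substituting Q = 608 - 0.639P into the first: P(1 - 0.774·0.639) = 824 - 0.774·608.
So P* = 353/0.505 = 699, and then Q* = 608 - 0.639·699 = 161.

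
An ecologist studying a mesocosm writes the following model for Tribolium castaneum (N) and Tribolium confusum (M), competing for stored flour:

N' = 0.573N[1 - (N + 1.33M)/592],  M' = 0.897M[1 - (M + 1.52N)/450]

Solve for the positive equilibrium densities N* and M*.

N* ≈ 6.36, M* ≈ 440

Setting both brackets to zero gives the nullclines N + 1.33M = 592 and 1.52N + M = 450.
Substituting M = 450 - 1.52N into the first: N(1 - 1.33·1.52) = 592 - 1.33·450.
So N* = -6.5/-1.02 = 6.36, and then M* = 450 - 1.52·6.36 = 440.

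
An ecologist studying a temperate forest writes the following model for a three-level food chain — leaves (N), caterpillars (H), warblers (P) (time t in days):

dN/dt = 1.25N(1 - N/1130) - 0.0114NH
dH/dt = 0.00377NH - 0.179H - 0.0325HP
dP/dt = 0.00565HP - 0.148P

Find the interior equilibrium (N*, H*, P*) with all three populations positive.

N* ≈ 860, H* ≈ 26.2, P* ≈ 94.3

From dP/dt = 0: 0.00565H* = 0.148, so H* = 26.2.
From dN/dt = 0: 1.25(1 - N*/1130) = 0.0114·26.2, giving N* = 1130·(1 - 0.239) = 860.
From dH/dt = 0: 0.00377·860 - 0.179 = 0.0325P*, so P* = 3.06/0.0325 = 94.3.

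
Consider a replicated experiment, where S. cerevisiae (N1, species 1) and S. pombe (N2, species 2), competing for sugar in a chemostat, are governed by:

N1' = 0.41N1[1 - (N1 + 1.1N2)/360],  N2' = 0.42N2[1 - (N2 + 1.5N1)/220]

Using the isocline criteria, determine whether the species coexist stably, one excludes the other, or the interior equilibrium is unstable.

Compare the nullcline intercepts: K1/α12 = 360/1.1 = 327 > K2 = 220; K2/α21 = 220/1.5 = 147 < K1 = 360.
Since the inequalities point opposite ways, species 1 can invade but species 2 cannot.

species 1 excludes species 2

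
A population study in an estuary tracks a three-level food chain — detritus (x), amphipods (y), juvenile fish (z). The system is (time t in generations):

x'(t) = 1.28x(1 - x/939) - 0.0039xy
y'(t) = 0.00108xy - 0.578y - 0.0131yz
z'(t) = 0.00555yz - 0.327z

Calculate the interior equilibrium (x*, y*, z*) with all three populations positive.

x* ≈ 770, y* ≈ 58.9, z* ≈ 19.4

From dz/dt = 0: 0.00555y* = 0.327, so y* = 58.9.
From dx/dt = 0: 1.28(1 - x*/939) = 0.0039·58.9, giving x* = 939·(1 - 0.18) = 770.
From dy/dt = 0: 0.00108·770 - 0.578 = 0.0131z*, so z* = 0.254/0.0131 = 19.4.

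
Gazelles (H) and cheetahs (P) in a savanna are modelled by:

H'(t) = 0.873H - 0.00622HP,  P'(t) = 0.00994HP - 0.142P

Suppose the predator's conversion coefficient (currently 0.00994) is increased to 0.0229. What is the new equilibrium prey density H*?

H* ≈ 6.2

At the interior fixed point, setting dP/dt = 0 with P > 0 fixes H* = (predator death rate)/(HP coefficient) — independent of the other coefficients.
With the change, H* = 0.142/0.0229 = 6.2; it falls from 14.3.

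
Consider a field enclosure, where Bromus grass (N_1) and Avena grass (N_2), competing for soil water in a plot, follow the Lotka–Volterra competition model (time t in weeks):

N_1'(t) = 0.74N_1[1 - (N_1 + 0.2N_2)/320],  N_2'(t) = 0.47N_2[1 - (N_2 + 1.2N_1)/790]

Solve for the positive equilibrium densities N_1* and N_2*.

Setting both brackets to zero gives the nullclines N_1 + 0.2N_2 = 320 and 1.2N_1 + N_2 = 790.
Substituting N_2 = 790 - 1.2N_1 into the first: N_1(1 - 0.2·1.2) = 320 - 0.2·790.
So N_1* = 162/0.76 = 213, and then N_2* = 790 - 1.2·213 = 534.

N_1* ≈ 213, N_2* ≈ 534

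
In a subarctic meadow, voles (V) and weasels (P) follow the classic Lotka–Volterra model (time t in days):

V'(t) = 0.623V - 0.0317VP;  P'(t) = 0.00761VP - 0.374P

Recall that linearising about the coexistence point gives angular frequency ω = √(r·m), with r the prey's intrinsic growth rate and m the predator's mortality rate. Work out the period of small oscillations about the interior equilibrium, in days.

T ≈ 13 days

Here r = 0.623 and m = 0.374, so r·m = 0.233.
ω = √0.233 = 0.483 per day, hence T = 2π/ω ≈ 13 days.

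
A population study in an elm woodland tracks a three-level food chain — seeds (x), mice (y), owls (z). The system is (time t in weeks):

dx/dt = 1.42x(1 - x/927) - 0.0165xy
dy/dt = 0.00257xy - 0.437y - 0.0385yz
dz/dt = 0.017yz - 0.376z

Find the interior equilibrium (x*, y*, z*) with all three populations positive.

From dz/dt = 0: 0.017y* = 0.376, so y* = 22.1.
From dx/dt = 0: 1.42(1 - x*/927) = 0.0165·22.1, giving x* = 927·(1 - 0.257) = 689.
From dy/dt = 0: 0.00257·689 - 0.437 = 0.0385z*, so z* = 1.33/0.0385 = 34.6.

x* ≈ 689, y* ≈ 22.1, z* ≈ 34.6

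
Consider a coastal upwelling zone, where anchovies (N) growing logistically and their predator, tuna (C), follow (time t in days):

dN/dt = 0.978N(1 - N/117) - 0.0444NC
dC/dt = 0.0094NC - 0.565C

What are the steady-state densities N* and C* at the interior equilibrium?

N* ≈ 60.1, C* ≈ 10.7

From dC/dt = 0 with C > 0: 0.0094N* = 0.565, so N* = 60.1.
Substitute into dN/dt = 0: 0.978(1 - 60.1/117) = 0.0444C*.
The bracket is 0.486, giving C* = 0.476/0.0444 = 10.7.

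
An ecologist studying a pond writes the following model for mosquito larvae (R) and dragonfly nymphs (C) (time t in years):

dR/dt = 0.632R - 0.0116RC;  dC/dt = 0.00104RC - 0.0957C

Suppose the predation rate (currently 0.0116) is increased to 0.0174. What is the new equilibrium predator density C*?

At the interior fixed point, setting dR/dt = 0 with R > 0 fixes C* = (prey growth rate)/(RC coefficient) — independent of the other coefficients.
With the change, C* = 0.632/0.0174 = 36.3; it falls from 54.5.

C* ≈ 36.3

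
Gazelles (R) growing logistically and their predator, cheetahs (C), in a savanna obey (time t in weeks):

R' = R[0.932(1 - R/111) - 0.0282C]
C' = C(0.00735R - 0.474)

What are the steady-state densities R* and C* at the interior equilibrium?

From dC/dt = 0 with C > 0: 0.00735R* = 0.474, so R* = 64.5.
Substitute into dR/dt = 0: 0.932(1 - 64.5/111) = 0.0282C*.
The bracket is 0.419, giving C* = 0.391/0.0282 = 13.8.

R* ≈ 64.5, C* ≈ 13.8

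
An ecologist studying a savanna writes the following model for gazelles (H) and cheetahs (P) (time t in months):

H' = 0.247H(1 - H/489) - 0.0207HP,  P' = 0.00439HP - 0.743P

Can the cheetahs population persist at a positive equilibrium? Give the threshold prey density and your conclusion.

The predator equation gives dP/dt > 0 only when H > 0.743/0.00439 = 169.
Without the predator, H → K = 489. Since 489 > 169, the predator can invade and persist.

Threshold H = 169; K > 169, so yes, the predator persists.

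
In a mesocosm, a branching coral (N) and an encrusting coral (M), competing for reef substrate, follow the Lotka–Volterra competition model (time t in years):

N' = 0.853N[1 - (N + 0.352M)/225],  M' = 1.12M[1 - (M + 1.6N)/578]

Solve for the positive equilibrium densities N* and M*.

N* ≈ 49.3, M* ≈ 499

Setting both brackets to zero gives the nullclines N + 0.352M = 225 and 1.6N + M = 578.
Substituting M = 578 - 1.6N into the first: N(1 - 0.352·1.6) = 225 - 0.352·578.
So N* = 21.5/0.437 = 49.3, and then M* = 578 - 1.6·49.3 = 499.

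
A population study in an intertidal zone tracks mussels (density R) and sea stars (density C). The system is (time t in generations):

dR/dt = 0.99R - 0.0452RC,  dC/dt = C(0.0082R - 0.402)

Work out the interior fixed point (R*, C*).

R* ≈ 49, C* ≈ 21.9

Set dC/dt = 0 with C > 0: 0.0082R - 0.402 = 0, so R* = 0.402/0.0082 = 49.
Set dR/dt = 0 with R > 0: 0.99 - 0.0452C = 0, so C* = 0.99/0.0452 = 21.9.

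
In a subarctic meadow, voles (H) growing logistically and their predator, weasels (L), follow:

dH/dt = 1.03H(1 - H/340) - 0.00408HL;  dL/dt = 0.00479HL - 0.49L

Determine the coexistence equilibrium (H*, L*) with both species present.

From dL/dt = 0 with L > 0: 0.00479H* = 0.49, so H* = 102.
Substitute into dH/dt = 0: 1.03(1 - 102/340) = 0.00408L*.
The bracket is 0.699, giving L* = 0.72/0.00408 = 176.

H* ≈ 102, L* ≈ 176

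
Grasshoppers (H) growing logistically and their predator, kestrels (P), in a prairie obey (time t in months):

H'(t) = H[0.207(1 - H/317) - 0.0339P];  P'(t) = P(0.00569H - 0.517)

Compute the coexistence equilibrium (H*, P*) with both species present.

From dP/dt = 0 with P > 0: 0.00569H* = 0.517, so H* = 90.9.
Substitute into dH/dt = 0: 0.207(1 - 90.9/317) = 0.0339P*.
The bracket is 0.713, giving P* = 0.148/0.0339 = 4.36.

H* ≈ 90.9, P* ≈ 4.36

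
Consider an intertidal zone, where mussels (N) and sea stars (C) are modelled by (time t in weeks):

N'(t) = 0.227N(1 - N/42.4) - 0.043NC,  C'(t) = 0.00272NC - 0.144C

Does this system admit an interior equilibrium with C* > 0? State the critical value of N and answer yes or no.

The predator equation gives dC/dt > 0 only when N > 0.144/0.00272 = 52.9.
Without the predator, N → K = 42.4. Since 42.4 < 52.9, the predator cannot invade.

Threshold N = 52.9; K < 52.9, so no, the predator goes extinct.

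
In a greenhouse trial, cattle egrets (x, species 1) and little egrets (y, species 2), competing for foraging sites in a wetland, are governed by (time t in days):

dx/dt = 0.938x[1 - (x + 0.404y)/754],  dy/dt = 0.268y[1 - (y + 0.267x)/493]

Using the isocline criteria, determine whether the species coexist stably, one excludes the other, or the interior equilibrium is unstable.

stable coexistence

Compare the nullcline intercepts: K1/α12 = 754/0.404 = 1870 > K2 = 493; K2/α21 = 493/0.267 = 1850 > K1 = 754.
Since both inequalities hold, each species can invade when rare, so the interior equilibrium is stable.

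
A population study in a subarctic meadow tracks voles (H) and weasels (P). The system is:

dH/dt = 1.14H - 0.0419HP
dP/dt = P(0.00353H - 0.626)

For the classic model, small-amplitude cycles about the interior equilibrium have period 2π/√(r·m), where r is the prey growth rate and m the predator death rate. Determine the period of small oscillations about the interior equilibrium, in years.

T ≈ 7.44 years

Here r = 1.14 and m = 0.626, so r·m = 0.714.
ω = √0.714 = 0.845 per year, hence T = 2π/ω ≈ 7.44 years.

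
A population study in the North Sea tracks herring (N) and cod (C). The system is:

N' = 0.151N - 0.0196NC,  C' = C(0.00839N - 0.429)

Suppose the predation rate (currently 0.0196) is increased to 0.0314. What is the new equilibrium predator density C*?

C* ≈ 4.81

At the interior fixed point, setting dN/dt = 0 with N > 0 fixes C* = (prey growth rate)/(NC coefficient) — independent of the other coefficients.
With the change, C* = 0.151/0.0314 = 4.81; it falls from 7.7.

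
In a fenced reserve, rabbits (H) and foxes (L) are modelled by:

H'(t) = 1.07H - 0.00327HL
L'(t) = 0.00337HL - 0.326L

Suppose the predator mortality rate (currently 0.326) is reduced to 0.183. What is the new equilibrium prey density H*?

H* ≈ 54.3

At the interior fixed point, setting dL/dt = 0 with L > 0 fixes H* = (predator death rate)/(HL coefficient) — independent of the other coefficients.
With the change, H* = 0.183/0.00337 = 54.3; it falls from 96.7.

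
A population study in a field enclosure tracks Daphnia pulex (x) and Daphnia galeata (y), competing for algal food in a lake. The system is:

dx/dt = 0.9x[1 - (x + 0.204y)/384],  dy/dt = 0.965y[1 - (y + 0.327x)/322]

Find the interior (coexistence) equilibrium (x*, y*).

Setting both brackets to zero gives the nullclines x + 0.204y = 384 and 0.327x + y = 322.
Substituting y = 322 - 0.327x into the first: x(1 - 0.204·0.327) = 384 - 0.204·322.
So x* = 318/0.933 = 341, and then y* = 322 - 0.327·341 = 210.

x* ≈ 341, y* ≈ 210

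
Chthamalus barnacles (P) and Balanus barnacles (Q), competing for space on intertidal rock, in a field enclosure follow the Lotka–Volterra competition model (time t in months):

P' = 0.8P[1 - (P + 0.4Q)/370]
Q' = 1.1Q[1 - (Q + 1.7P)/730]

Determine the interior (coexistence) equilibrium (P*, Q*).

P* ≈ 244, Q* ≈ 316

Setting both brackets to zero gives the nullclines P + 0.4Q = 370 and 1.7P + Q = 730.
Substituting Q = 730 - 1.7P into the first: P(1 - 0.4·1.7) = 370 - 0.4·730.
So P* = 78/0.32 = 244, and then Q* = 730 - 1.7·244 = 316.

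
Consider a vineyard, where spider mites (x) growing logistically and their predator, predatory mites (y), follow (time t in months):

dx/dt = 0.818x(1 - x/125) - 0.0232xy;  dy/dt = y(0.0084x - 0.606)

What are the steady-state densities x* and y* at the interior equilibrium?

x* ≈ 72.1, y* ≈ 14.9

From dy/dt = 0 with y > 0: 0.0084x* = 0.606, so x* = 72.1.
Substitute into dx/dt = 0: 0.818(1 - 72.1/125) = 0.0232y*.
The bracket is 0.423, giving y* = 0.346/0.0232 = 14.9.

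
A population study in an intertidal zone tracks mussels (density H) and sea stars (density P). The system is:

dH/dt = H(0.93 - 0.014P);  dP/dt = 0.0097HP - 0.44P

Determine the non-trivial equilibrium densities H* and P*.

Set dP/dt = 0 with P > 0: 0.0097H - 0.44 = 0, so H* = 0.44/0.0097 = 45.4.
Set dH/dt = 0 with H > 0: 0.93 - 0.014P = 0, so P* = 0.93/0.014 = 66.4.

H* ≈ 45.4, P* ≈ 66.4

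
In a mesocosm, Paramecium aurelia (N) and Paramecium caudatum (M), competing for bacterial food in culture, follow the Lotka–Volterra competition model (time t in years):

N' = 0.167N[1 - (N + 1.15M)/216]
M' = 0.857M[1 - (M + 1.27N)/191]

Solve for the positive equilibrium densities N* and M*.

N* ≈ 7.93, M* ≈ 181

Setting both brackets to zero gives the nullclines N + 1.15M = 216 and 1.27N + M = 191.
Substituting M = 191 - 1.27N into the first: N(1 - 1.15·1.27) = 216 - 1.15·191.
So N* = -3.65/-0.46 = 7.93, and then M* = 191 - 1.27·7.93 = 181.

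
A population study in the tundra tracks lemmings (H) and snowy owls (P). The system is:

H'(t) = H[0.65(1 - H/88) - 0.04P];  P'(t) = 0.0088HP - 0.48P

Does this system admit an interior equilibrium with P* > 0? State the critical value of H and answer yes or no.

Threshold H = 54.5; K > 54.5, so yes, the predator persists.

The predator equation gives dP/dt > 0 only when H > 0.48/0.0088 = 54.5.
Without the predator, H → K = 88. Since 88 > 54.5, the predator can invade and persist.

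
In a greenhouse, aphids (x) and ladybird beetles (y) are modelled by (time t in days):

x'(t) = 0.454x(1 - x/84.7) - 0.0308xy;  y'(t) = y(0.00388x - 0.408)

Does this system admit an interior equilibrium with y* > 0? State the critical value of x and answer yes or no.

The predator equation gives dy/dt > 0 only when x > 0.408/0.00388 = 105.
Without the predator, x → K = 84.7. Since 84.7 < 105, the predator cannot invade.

Threshold x = 105; K < 105, so no, the predator goes extinct.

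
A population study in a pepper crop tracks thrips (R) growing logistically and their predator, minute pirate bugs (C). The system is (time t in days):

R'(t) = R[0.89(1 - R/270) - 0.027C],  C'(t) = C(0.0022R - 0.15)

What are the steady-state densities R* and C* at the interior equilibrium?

R* ≈ 68.2, C* ≈ 24.6

From dC/dt = 0 with C > 0: 0.0022R* = 0.15, so R* = 68.2.
Substitute into dR/dt = 0: 0.89(1 - 68.2/270) = 0.027C*.
The bracket is 0.747, giving C* = 0.665/0.027 = 24.6.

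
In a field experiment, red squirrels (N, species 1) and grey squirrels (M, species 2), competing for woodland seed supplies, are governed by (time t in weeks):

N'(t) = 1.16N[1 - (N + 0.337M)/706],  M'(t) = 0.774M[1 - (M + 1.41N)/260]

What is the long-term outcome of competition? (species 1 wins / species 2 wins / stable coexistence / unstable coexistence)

Compare the nullcline intercepts: K1/α12 = 706/0.337 = 2090 > K2 = 260; K2/α21 = 260/1.41 = 184 < K1 = 706.
Since the inequalities point opposite ways, species 1 can invade but species 2 cannot.

species 1 excludes species 2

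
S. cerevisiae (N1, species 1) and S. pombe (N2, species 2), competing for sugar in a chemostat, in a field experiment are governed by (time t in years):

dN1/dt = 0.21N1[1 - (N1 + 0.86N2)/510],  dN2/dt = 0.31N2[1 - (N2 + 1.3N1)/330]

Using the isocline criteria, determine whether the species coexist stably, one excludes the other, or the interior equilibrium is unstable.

species 1 excludes species 2

Compare the nullcline intercepts: K1/α12 = 510/0.86 = 593 > K2 = 330; K2/α21 = 330/1.3 = 254 < K1 = 510.
Since the inequalities point opposite ways, species 1 can invade but species 2 cannot.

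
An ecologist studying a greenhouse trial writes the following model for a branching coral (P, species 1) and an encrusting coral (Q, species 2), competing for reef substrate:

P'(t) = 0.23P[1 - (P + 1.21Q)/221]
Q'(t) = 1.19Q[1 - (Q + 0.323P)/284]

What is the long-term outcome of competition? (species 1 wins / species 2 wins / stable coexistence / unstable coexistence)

Compare the nullcline intercepts: K1/α12 = 221/1.21 = 183 < K2 = 284; K2/α21 = 284/0.323 = 879 > K1 = 221.
Since the inequalities point opposite ways, species 2 can invade but species 1 cannot.

species 2 excludes species 1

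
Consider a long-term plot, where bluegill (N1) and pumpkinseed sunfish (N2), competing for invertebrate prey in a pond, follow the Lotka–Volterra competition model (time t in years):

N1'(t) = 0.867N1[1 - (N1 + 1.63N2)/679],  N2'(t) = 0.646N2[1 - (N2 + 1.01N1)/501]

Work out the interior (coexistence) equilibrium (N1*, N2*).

N1* ≈ 213, N2* ≈ 286

Setting both brackets to zero gives the nullclines N1 + 1.63N2 = 679 and 1.01N1 + N2 = 501.
Substituting N2 = 501 - 1.01N1 into the first: N1(1 - 1.63·1.01) = 679 - 1.63·501.
So N1* = -138/-0.646 = 213, and then N2* = 501 - 1.01·213 = 286.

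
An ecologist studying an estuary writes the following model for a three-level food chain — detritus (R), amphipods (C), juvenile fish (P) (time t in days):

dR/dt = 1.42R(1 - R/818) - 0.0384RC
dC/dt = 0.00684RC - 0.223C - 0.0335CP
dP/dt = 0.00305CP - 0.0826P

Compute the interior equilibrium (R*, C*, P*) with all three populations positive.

R* ≈ 219, C* ≈ 27.1, P* ≈ 38

From dP/dt = 0: 0.00305C* = 0.0826, so C* = 27.1.
From dR/dt = 0: 1.42(1 - R*/818) = 0.0384·27.1, giving R* = 818·(1 - 0.732) = 219.
From dC/dt = 0: 0.00684·219 - 0.223 = 0.0335P*, so P* = 1.27/0.0335 = 38.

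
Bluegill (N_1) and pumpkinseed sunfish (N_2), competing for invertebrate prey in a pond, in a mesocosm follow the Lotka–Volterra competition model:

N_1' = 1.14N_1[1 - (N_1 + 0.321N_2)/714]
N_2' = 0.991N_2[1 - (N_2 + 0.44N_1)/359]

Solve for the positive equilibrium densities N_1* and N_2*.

Setting both brackets to zero gives the nullclines N_1 + 0.321N_2 = 714 and 0.44N_1 + N_2 = 359.
Substituting N_2 = 359 - 0.44N_1 into the first: N_1(1 - 0.321·0.44) = 714 - 0.321·359.
So N_1* = 599/0.859 = 697, and then N_2* = 359 - 0.44·697 = 52.2.

N_1* ≈ 697, N_2* ≈ 52.2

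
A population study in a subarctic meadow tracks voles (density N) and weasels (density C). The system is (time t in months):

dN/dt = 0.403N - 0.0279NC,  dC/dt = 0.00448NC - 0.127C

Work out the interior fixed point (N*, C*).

Set dC/dt = 0 with C > 0: 0.00448N - 0.127 = 0, so N* = 0.127/0.00448 = 28.3.
Set dN/dt = 0 with N > 0: 0.403 - 0.0279C = 0, so C* = 0.403/0.0279 = 14.4.

N* ≈ 28.3, C* ≈ 14.4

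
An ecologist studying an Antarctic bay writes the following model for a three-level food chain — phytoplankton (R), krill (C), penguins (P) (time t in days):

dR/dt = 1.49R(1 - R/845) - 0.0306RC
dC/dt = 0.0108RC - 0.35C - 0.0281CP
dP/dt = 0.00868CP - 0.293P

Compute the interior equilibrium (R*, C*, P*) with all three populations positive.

R* ≈ 259, C* ≈ 33.8, P* ≈ 87.2

From dP/dt = 0: 0.00868C* = 0.293, so C* = 33.8.
From dR/dt = 0: 1.49(1 - R*/845) = 0.0306·33.8, giving R* = 845·(1 - 0.693) = 259.
From dC/dt = 0: 0.0108·259 - 0.35 = 0.0281P*, so P* = 2.45/0.0281 = 87.2.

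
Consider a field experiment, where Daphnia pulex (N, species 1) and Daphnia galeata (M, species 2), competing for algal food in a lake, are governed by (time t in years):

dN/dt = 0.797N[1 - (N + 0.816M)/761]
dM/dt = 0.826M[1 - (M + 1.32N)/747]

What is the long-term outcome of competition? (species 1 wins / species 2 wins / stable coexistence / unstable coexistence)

Compare the nullcline intercepts: K1/α12 = 761/0.816 = 933 > K2 = 747; K2/α21 = 747/1.32 = 566 < K1 = 761.
Since the inequalities point opposite ways, species 1 can invade but species 2 cannot.

species 1 excludes species 2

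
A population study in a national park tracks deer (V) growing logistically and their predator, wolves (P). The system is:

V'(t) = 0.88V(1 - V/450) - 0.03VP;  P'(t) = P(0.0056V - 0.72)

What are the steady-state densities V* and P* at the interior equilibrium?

From dP/dt = 0 with P > 0: 0.0056V* = 0.72, so V* = 129.
Substitute into dV/dt = 0: 0.88(1 - 129/450) = 0.03P*.
The bracket is 0.714, giving P* = 0.629/0.03 = 21.

V* ≈ 129, P* ≈ 21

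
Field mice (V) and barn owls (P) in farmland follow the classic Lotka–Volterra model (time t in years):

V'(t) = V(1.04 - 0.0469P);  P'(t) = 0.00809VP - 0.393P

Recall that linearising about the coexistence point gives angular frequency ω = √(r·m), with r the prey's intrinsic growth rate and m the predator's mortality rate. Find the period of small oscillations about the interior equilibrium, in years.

Here r = 1.04 and m = 0.393, so r·m = 0.409.
ω = √0.409 = 0.639 per year, hence T = 2π/ω ≈ 9.83 years.

T ≈ 9.83 years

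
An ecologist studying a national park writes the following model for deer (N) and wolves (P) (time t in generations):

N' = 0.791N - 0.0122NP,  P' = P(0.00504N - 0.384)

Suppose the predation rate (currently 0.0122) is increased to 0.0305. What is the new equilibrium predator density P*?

P* ≈ 25.9

At the interior fixed point, setting dN/dt = 0 with N > 0 fixes P* = (prey growth rate)/(NP coefficient) — independent of the other coefficients.
With the change, P* = 0.791/0.0305 = 25.9; it falls from 64.8.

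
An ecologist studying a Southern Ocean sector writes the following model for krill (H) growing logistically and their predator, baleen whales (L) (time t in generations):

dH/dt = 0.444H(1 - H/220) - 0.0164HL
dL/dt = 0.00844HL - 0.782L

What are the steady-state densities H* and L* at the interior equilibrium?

H* ≈ 92.7, L* ≈ 15.7

From dL/dt = 0 with L > 0: 0.00844H* = 0.782, so H* = 92.7.
Substitute into dH/dt = 0: 0.444(1 - 92.7/220) = 0.0164L*.
The bracket is 0.579, giving L* = 0.257/0.0164 = 15.7.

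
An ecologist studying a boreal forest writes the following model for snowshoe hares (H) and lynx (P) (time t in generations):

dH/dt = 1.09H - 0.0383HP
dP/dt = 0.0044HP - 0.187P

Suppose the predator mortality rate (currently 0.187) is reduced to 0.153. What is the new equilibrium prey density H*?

H* ≈ 34.8

At the interior fixed point, setting dP/dt = 0 with P > 0 fixes H* = (predator death rate)/(HP coefficient) — independent of the other coefficients.
With the change, H* = 0.153/0.0044 = 34.8; it falls from 42.5.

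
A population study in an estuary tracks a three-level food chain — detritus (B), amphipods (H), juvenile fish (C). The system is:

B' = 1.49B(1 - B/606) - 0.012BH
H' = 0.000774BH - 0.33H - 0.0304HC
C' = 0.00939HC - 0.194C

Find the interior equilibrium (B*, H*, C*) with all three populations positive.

B* ≈ 505, H* ≈ 20.7, C* ≈ 2.01

From dC/dt = 0: 0.00939H* = 0.194, so H* = 20.7.
From dB/dt = 0: 1.49(1 - B*/606) = 0.012·20.7, giving B* = 606·(1 - 0.166) = 505.
From dH/dt = 0: 0.000774·505 - 0.33 = 0.0304C*, so C* = 0.061/0.0304 = 2.01.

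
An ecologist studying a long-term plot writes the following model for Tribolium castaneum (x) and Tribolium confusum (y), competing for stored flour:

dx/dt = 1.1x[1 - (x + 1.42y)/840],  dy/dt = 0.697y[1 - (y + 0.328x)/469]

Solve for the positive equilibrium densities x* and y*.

Setting both brackets to zero gives the nullclines x + 1.42y = 840 and 0.328x + y = 469.
Substituting y = 469 - 0.328x into the first: x(1 - 1.42·0.328) = 840 - 1.42·469.
So x* = 174/0.534 = 326, and then y* = 469 - 0.328·326 = 362.

x* ≈ 326, y* ≈ 362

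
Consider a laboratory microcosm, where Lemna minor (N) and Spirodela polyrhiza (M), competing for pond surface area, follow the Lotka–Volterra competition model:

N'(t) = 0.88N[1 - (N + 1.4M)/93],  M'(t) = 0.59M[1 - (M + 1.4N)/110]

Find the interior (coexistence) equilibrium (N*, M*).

Setting both brackets to zero gives the nullclines N + 1.4M = 93 and 1.4N + M = 110.
Substituting M = 110 - 1.4N into the first: N(1 - 1.4·1.4) = 93 - 1.4·110.
So N* = -61/-0.96 = 63.5, and then M* = 110 - 1.4·63.5 = 21.

N* ≈ 63.5, M* ≈ 21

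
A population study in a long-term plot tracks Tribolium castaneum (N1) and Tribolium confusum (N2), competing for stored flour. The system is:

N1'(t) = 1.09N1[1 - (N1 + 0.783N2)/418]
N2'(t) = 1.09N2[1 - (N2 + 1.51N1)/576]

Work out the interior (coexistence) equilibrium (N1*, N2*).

N1* ≈ 181, N2* ≈ 303

Setting both brackets to zero gives the nullclines N1 + 0.783N2 = 418 and 1.51N1 + N2 = 576.
Substituting N2 = 576 - 1.51N1 into the first: N1(1 - 0.783·1.51) = 418 - 0.783·576.
So N1* = -33/-0.182 = 181, and then N2* = 576 - 1.51·181 = 303.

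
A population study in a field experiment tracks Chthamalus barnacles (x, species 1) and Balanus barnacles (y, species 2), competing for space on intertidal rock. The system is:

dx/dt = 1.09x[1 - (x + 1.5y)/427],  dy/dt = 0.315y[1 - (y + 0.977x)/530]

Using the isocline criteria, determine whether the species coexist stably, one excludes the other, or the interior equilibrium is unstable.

species 2 excludes species 1

Compare the nullcline intercepts: K1/α12 = 427/1.5 = 285 < K2 = 530; K2/α21 = 530/0.977 = 542 > K1 = 427.
Since the inequalities point opposite ways, species 2 can invade but species 1 cannot.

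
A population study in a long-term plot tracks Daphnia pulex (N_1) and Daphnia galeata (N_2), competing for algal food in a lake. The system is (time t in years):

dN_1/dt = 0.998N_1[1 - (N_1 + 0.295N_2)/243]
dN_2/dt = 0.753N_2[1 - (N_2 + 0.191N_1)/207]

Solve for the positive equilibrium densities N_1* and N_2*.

N_1* ≈ 193, N_2* ≈ 170

Setting both brackets to zero gives the nullclines N_1 + 0.295N_2 = 243 and 0.191N_1 + N_2 = 207.
Substituting N_2 = 207 - 0.191N_1 into the first: N_1(1 - 0.295·0.191) = 243 - 0.295·207.
So N_1* = 182/0.944 = 193, and then N_2* = 207 - 0.191·193 = 170.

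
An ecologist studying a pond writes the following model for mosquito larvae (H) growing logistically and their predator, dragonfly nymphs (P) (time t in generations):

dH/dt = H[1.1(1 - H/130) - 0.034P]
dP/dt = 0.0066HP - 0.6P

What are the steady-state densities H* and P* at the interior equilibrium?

H* ≈ 90.9, P* ≈ 9.73

From dP/dt = 0 with P > 0: 0.0066H* = 0.6, so H* = 90.9.
Substitute into dH/dt = 0: 1.1(1 - 90.9/130) = 0.034P*.
The bracket is 0.301, giving P* = 0.331/0.034 = 9.73.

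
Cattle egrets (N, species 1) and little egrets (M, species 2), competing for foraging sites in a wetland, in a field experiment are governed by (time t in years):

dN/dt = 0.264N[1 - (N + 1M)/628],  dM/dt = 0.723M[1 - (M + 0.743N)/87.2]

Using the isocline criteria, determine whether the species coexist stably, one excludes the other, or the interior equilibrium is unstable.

species 1 excludes species 2

Compare the nullcline intercepts: K1/α12 = 628/1 = 628 > K2 = 87.2; K2/α21 = 87.2/0.743 = 117 < K1 = 628.
Since the inequalities point opposite ways, species 1 can invade but species 2 cannot.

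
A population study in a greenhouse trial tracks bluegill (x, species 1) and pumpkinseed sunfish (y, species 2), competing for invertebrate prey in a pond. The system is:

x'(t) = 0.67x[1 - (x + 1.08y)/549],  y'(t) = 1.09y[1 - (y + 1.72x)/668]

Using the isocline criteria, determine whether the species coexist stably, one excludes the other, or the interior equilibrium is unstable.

Compare the nullcline intercepts: K1/α12 = 549/1.08 = 508 < K2 = 668; K2/α21 = 668/1.72 = 388 < K1 = 549.
Since both are reversed, neither can invade when rare; the interior point is a saddle.

unstable coexistence (outcome depends on initial conditions)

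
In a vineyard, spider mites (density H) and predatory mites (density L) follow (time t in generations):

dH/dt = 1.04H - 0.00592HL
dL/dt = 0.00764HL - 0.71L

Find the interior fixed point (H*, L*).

Set dL/dt = 0 with L > 0: 0.00764H - 0.71 = 0, so H* = 0.71/0.00764 = 92.9.
Set dH/dt = 0 with H > 0: 1.04 - 0.00592L = 0, so L* = 1.04/0.00592 = 176.

H* ≈ 92.9, L* ≈ 176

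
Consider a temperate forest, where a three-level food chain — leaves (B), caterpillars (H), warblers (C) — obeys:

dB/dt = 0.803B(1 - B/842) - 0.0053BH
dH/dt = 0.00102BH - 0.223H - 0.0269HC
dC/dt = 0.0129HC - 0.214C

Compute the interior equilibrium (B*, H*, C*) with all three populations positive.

From dC/dt = 0: 0.0129H* = 0.214, so H* = 16.6.
From dB/dt = 0: 0.803(1 - B*/842) = 0.0053·16.6, giving B* = 842·(1 - 0.109) = 750.
From dH/dt = 0: 0.00102·750 - 0.223 = 0.0269C*, so C* = 0.542/0.0269 = 20.1.

B* ≈ 750, H* ≈ 16.6, C* ≈ 20.1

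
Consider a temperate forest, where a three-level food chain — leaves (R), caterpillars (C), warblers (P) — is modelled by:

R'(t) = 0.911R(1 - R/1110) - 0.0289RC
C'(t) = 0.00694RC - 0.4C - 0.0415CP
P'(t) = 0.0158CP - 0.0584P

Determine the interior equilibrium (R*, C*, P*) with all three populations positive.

R* ≈ 980, C* ≈ 3.7, P* ≈ 154

From dP/dt = 0: 0.0158C* = 0.0584, so C* = 3.7.
From dR/dt = 0: 0.911(1 - R*/1110) = 0.0289·3.7, giving R* = 1110·(1 - 0.117) = 980.
From dC/dt = 0: 0.00694·980 - 0.4 = 0.0415P*, so P* = 6.4/0.0415 = 154.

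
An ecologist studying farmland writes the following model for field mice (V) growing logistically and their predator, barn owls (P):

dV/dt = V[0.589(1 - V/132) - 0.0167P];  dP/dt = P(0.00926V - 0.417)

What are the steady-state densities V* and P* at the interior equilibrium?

From dP/dt = 0 with P > 0: 0.00926V* = 0.417, so V* = 45.
Substitute into dV/dt = 0: 0.589(1 - 45/132) = 0.0167P*.
The bracket is 0.659, giving P* = 0.388/0.0167 = 23.2.

V* ≈ 45, P* ≈ 23.2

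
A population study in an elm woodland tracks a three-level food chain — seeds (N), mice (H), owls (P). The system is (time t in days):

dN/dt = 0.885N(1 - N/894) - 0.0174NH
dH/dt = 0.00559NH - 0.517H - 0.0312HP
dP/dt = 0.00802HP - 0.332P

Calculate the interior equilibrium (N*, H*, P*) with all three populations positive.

From dP/dt = 0: 0.00802H* = 0.332, so H* = 41.4.
From dN/dt = 0: 0.885(1 - N*/894) = 0.0174·41.4, giving N* = 894·(1 - 0.814) = 166.
From dH/dt = 0: 0.00559·166 - 0.517 = 0.0312P*, so P* = 0.413/0.0312 = 13.2.

N* ≈ 166, H* ≈ 41.4, P* ≈ 13.2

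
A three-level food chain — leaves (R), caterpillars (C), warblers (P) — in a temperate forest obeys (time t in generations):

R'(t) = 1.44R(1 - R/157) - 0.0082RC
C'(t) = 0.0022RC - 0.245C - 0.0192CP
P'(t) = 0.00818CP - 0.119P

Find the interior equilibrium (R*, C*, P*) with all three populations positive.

R* ≈ 144, C* ≈ 14.5, P* ≈ 3.74

From dP/dt = 0: 0.00818C* = 0.119, so C* = 14.5.
From dR/dt = 0: 1.44(1 - R*/157) = 0.0082·14.5, giving R* = 157·(1 - 0.0828) = 144.
From dC/dt = 0: 0.0022·144 - 0.245 = 0.0192P*, so P* = 0.0718/0.0192 = 3.74.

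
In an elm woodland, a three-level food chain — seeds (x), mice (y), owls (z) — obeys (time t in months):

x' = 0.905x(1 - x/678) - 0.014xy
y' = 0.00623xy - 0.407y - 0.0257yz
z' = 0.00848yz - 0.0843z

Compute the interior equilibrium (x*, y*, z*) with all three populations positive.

x* ≈ 574, y* ≈ 9.94, z* ≈ 123

From dz/dt = 0: 0.00848y* = 0.0843, so y* = 9.94.
From dx/dt = 0: 0.905(1 - x*/678) = 0.014·9.94, giving x* = 678·(1 - 0.154) = 574.
From dy/dt = 0: 0.00623·574 - 0.407 = 0.0257z*, so z* = 3.17/0.0257 = 123.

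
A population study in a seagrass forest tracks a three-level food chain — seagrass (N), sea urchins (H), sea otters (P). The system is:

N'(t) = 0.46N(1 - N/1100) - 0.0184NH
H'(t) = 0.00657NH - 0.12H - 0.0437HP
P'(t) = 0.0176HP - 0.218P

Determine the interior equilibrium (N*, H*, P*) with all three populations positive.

N* ≈ 555, H* ≈ 12.4, P* ≈ 80.7

From dP/dt = 0: 0.0176H* = 0.218, so H* = 12.4.
From dN/dt = 0: 0.46(1 - N*/1100) = 0.0184·12.4, giving N* = 1100·(1 - 0.495) = 555.
From dH/dt = 0: 0.00657·555 - 0.12 = 0.0437P*, so P* = 3.53/0.0437 = 80.7.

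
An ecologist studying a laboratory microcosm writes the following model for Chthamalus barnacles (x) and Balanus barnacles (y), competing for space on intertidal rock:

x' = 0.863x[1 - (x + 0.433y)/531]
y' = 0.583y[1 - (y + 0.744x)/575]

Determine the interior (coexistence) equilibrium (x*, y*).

x* ≈ 416, y* ≈ 265

Setting both brackets to zero gives the nullclines x + 0.433y = 531 and 0.744x + y = 575.
Substituting y = 575 - 0.744x into the first: x(1 - 0.433·0.744) = 531 - 0.433·575.
So x* = 282/0.678 = 416, and then y* = 575 - 0.744·416 = 265.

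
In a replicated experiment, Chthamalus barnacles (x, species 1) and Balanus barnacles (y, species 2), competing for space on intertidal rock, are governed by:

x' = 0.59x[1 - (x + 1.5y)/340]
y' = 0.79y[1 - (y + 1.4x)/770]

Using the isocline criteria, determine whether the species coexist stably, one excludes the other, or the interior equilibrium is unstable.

Compare the nullcline intercepts: K1/α12 = 340/1.5 = 227 < K2 = 770; K2/α21 = 770/1.4 = 550 > K1 = 340.
Since the inequalities point opposite ways, species 2 can invade but species 1 cannot.

species 2 excludes species 1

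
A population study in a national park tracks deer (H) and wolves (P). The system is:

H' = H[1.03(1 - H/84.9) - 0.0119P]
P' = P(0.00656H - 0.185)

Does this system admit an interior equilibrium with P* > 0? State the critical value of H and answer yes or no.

The predator equation gives dP/dt > 0 only when H > 0.185/0.00656 = 28.2.
Without the predator, H → K = 84.9. Since 84.9 > 28.2, the predator can invade and persist.

Threshold H = 28.2; K > 28.2, so yes, the predator persists.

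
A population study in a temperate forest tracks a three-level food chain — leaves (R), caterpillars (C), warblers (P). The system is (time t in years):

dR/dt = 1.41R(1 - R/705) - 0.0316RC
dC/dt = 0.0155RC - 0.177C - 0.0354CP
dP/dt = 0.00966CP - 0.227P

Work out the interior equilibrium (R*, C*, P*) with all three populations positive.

R* ≈ 334, C* ≈ 23.5, P* ≈ 141

From dP/dt = 0: 0.00966C* = 0.227, so C* = 23.5.
From dR/dt = 0: 1.41(1 - R*/705) = 0.0316·23.5, giving R* = 705·(1 - 0.527) = 334.
From dC/dt = 0: 0.0155·334 - 0.177 = 0.0354P*, so P* = 5/0.0354 = 141.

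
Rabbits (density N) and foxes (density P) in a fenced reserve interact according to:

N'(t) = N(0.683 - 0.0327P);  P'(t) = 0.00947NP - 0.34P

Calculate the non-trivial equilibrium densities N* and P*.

N* ≈ 35.9, P* ≈ 20.9

Set dP/dt = 0 with P > 0: 0.00947N - 0.34 = 0, so N* = 0.34/0.00947 = 35.9.
Set dN/dt = 0 with N > 0: 0.683 - 0.0327P = 0, so P* = 0.683/0.0327 = 20.9.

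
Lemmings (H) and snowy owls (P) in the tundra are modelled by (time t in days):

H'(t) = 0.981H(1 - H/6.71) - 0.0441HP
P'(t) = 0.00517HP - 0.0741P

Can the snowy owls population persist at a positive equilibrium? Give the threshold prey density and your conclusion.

Threshold H = 14.3; K < 14.3, so no, the predator goes extinct.

The predator equation gives dP/dt > 0 only when H > 0.0741/0.00517 = 14.3.
Without the predator, H → K = 6.71. Since 6.71 < 14.3, the predator cannot invade.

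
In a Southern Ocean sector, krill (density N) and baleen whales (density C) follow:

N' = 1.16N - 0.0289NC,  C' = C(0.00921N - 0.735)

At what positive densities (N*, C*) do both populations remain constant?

N* ≈ 79.8, C* ≈ 40.1

Set dC/dt = 0 with C > 0: 0.00921N - 0.735 = 0, so N* = 0.735/0.00921 = 79.8.
Set dN/dt = 0 with N > 0: 1.16 - 0.0289C = 0, so C* = 1.16/0.0289 = 40.1.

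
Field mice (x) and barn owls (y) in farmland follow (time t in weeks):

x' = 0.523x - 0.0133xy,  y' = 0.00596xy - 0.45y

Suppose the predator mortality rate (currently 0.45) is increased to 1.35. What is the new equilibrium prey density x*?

At the interior fixed point, setting dy/dt = 0 with y > 0 fixes x* = (predator death rate)/(xy coefficient) — independent of the other coefficients.
With the change, x* = 1.35/0.00596 = 227; it rises from 75.5.

x* ≈ 227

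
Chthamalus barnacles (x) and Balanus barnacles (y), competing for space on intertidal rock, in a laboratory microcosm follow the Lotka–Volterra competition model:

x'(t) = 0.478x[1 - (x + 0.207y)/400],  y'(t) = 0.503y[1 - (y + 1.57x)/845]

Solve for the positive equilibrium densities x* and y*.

x* ≈ 333, y* ≈ 321

Setting both brackets to zero gives the nullclines x + 0.207y = 400 and 1.57x + y = 845.
Substituting y = 845 - 1.57x into the first: x(1 - 0.207·1.57) = 400 - 0.207·845.
So x* = 225/0.675 = 333, and then y* = 845 - 1.57·333 = 321.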